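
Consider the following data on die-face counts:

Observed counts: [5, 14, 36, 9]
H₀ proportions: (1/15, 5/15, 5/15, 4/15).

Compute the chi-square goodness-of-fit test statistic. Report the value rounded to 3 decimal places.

test statistic = 16.543

n = 64; E_i = n·p_i = [4.27, 21.33, 21.33, 17.07]
χ² = (5−4.27)²/4.27 + (14−21.33)²/21.33 + (36−21.33)²/21.33 + (9−17.07)²/17.07 = 16.5430
df = 3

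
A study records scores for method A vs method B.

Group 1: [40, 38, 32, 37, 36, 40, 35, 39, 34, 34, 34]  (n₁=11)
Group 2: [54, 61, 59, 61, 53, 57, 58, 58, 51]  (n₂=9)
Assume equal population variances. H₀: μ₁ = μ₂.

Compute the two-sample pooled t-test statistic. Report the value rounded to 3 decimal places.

test statistic = -14.792

x̄₁=36.273, s₁=2.724, n₁=11
x̄₂=56.889, s₂=3.516, n₂=9
s_p² = [10·2.724² + 8·3.516²]/18 = 9.6150
SE = √(s_p²·(1/11+1/9)) = 1.3937
t = (36.273−56.889)/1.3937 = -14.7923
df = 18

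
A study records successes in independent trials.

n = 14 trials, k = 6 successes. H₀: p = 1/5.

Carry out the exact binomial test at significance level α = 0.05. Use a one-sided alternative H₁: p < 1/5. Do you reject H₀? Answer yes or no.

reject H₀: no

Exact binomial: n=14, k=6, p₀=1/5=0.2000
P(X≤6) from Σ C(n,i)·p₀^i·(1−p₀)^(n−i)
p-value (one-sided, H₁ less) = 0.98839
At α=0.05: p ≥ α → fail to reject H₀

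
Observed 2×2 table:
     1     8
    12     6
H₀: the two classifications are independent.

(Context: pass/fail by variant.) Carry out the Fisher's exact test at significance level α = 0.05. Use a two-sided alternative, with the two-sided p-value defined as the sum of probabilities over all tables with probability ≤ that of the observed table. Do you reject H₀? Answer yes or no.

reject H₀: yes

Margins: r₁=9, r₂=18, c₁=13, c₂=14, n=27
p_obs = C(9,1)·C(18,12)/C(27,13); sum pmf over tables with pmf ≤ p_obs
p-value (two-sided) = 0.01275
At α=0.05: p < α → reject H₀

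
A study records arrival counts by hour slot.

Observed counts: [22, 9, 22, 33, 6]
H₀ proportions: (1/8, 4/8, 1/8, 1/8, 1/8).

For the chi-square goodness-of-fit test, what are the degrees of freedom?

df = k − 1 = 5 − 1 = 4

degrees of freedom = 4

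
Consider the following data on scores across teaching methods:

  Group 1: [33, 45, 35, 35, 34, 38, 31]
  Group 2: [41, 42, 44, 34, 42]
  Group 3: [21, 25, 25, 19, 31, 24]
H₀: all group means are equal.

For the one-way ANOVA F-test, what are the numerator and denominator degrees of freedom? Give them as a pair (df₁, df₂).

degrees of freedom = [2, 15]

k = 3 groups, N = 18 total
df = (k−1, N−k) = (3−1, 18−3) = (2, 15)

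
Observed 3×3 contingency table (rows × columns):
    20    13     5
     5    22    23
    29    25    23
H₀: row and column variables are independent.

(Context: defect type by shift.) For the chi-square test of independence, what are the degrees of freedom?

degrees of freedom = 4

df = (r−1)(c−1) = (3−1)·(3−1) = 4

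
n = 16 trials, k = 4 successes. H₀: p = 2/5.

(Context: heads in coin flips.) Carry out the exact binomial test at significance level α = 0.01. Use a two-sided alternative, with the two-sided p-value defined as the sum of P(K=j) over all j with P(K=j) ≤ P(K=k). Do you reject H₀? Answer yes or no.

reject H₀: no

Exact binomial: n=16, k=4, p₀=2/5=0.4000
P(X=j) = C(n,j)·p₀^j·(1−p₀)^(n−j); p = Σ P(X=j) over j with P(X=j) ≤ P(X=4)
p-value (two-sided) = 0.30884
At α=0.01: p ≥ α → fail to reject H₀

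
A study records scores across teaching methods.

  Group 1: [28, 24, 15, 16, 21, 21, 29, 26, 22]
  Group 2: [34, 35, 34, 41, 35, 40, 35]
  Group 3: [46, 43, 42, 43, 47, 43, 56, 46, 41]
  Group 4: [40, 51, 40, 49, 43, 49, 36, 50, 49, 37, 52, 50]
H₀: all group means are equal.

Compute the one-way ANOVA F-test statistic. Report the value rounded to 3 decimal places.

test statistic = 46.886

Group means [22.44, 36.29, 45.22, 45.50], grand mean 38.081
SSB = Σnᵢ(x̄ᵢ−x̄)² = 3342.550; SSW = ΣΣ(x−x̄ᵢ)² = 784.206
MSB = 3342.550/3 = 1114.1835; MSW = 784.206/33 = 23.7638
F = MSB/MSW = 46.8857
df = (3, 33)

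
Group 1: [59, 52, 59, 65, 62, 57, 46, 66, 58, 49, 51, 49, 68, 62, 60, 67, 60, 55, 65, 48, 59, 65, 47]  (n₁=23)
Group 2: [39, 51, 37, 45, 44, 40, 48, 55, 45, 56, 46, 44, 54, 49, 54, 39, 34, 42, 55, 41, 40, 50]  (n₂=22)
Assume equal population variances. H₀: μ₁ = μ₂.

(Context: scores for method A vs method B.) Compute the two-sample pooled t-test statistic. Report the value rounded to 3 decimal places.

x̄₁=57.783, s₁=6.928, n₁=23
x̄₂=45.818, s₂=6.507, n₂=22
s_p² = [22·6.928² + 21·6.507²]/43 = 45.2369
SE = √(s_p²·(1/23+1/22)) = 2.0058
t = (57.783−45.818)/2.0058 = 5.9651
df = 43

test statistic = 5.965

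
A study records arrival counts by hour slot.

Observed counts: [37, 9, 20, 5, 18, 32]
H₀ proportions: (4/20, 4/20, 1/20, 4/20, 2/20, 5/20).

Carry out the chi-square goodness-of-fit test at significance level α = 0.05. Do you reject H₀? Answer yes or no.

reject H₀: yes

n = 121; E_i = n·p_i = [24.20, 24.20, 6.05, 24.20, 12.10, 30.25]
χ² = (37−24.20)²/24.20 + (9−24.20)²/24.20 + (20−6.05)²/6.05 + (5−24.20)²/24.20 + (18−12.10)²/12.10 + (32−30.25)²/30.25 = 66.6942
df = 5
p-value (upper-tail) = 0.00000
At α=0.05: p < α → reject H₀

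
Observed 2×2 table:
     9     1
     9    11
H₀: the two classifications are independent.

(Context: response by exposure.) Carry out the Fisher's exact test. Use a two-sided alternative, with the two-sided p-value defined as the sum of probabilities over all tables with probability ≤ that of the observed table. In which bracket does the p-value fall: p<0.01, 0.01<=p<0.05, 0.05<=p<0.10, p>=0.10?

p-value bracket: 0.01<=p<0.05

Margins: r₁=10, r₂=20, c₁=18, c₂=12, n=30
p_obs = C(10,9)·C(20,9)/C(30,18); sum pmf over tables with pmf ≤ p_obs
p-value (two-sided) = 0.02353
→ bracket: 0.01<=p<0.05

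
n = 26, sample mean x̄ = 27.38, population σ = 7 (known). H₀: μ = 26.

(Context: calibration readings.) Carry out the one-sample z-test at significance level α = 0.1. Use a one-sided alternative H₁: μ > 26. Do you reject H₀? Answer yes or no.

SE = σ/√n = 7/√26 = 1.3728
z = (x̄−μ₀)/SE = (27.38−26)/1.3728 = 1.0052
p-value (one-sided, H₁ greater) = 0.15739
At α=0.1: p ≥ α → fail to reject H₀

reject H₀: no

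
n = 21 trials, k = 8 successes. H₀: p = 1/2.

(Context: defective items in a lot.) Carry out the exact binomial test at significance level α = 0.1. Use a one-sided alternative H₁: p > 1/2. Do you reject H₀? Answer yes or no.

Exact binomial: n=21, k=8, p₀=1/2=0.5000
P(X≥8) from Σ C(n,i)·p₀^i·(1−p₀)^(n−i)
p-value (one-sided, H₁ greater) = 0.90538
At α=0.1: p ≥ α → fail to reject H₀

reject H₀: no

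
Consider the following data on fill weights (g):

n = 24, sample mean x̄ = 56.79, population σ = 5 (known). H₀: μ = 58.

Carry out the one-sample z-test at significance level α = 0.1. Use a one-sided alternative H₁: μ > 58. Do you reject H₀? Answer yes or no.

reject H₀: no

SE = σ/√n = 5/√24 = 1.0206
z = (x̄−μ₀)/SE = (56.79−58)/1.0206 = -1.1856
p-value (one-sided, H₁ greater) = 0.88210
At α=0.1: p ≥ α → fail to reject H₀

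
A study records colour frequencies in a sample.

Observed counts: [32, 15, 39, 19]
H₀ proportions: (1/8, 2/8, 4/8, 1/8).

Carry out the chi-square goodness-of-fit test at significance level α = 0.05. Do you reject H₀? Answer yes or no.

reject H₀: yes

n = 105; E_i = n·p_i = [13.12, 26.25, 52.50, 13.12]
χ² = (32−13.12)²/13.12 + (15−26.25)²/26.25 + (39−52.50)²/52.50 + (19−13.12)²/13.12 = 38.0667
df = 3
p-value (upper-tail) = 0.00000
At α=0.05: p < α → reject H₀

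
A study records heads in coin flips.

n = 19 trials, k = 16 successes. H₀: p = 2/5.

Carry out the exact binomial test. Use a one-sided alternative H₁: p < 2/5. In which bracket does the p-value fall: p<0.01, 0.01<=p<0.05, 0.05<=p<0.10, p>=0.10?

Exact binomial: n=19, k=16, p₀=2/5=0.4000
P(X≤16) from Σ C(n,i)·p₀^i·(1−p₀)^(n−i)
p-value (one-sided, H₁ less) = 0.99999
→ bracket: p>=0.10

p-value bracket: p>=0.10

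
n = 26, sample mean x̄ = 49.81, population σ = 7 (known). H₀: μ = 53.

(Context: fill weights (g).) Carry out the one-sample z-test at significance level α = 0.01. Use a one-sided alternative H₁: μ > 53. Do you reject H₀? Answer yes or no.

SE = σ/√n = 7/√26 = 1.3728
z = (x̄−μ₀)/SE = (49.81−53)/1.3728 = -2.3237
p-value (one-sided, H₁ greater) = 0.98993
At α=0.01: p ≥ α → fail to reject H₀

reject H₀: no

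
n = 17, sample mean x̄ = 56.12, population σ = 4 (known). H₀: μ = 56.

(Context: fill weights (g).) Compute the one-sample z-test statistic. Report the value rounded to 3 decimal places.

test statistic = 0.124

SE = σ/√n = 4/√17 = 0.9701
z = (x̄−μ₀)/SE = (56.12−56)/0.9701 = 0.1237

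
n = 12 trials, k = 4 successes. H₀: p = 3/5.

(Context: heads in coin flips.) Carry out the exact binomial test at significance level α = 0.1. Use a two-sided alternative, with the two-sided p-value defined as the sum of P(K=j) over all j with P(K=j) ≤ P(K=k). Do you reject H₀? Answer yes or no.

reject H₀: yes

Exact binomial: n=12, k=4, p₀=3/5=0.6000
P(X=j) = C(n,j)·p₀^j·(1−p₀)^(n−j); p = Σ P(X=j) over j with P(X=j) ≤ P(X=4)
p-value (two-sided) = 0.07690
At α=0.1: p < α → reject H₀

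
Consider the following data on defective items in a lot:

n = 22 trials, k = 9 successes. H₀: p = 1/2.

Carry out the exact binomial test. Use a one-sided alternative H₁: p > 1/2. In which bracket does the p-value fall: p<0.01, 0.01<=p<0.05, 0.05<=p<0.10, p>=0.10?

p-value bracket: p>=0.10

Exact binomial: n=22, k=9, p₀=1/2=0.5000
P(X≥9) from Σ C(n,i)·p₀^i·(1−p₀)^(n−i)
p-value (one-sided, H₁ greater) = 0.85686
→ bracket: p>=0.10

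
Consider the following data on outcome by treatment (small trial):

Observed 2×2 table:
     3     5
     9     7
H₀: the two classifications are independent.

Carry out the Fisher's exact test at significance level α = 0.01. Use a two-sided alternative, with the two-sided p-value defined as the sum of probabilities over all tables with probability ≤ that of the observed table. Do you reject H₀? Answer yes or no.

Margins: r₁=8, r₂=16, c₁=12, c₂=12, n=24
p_obs = C(8,3)·C(16,9)/C(24,12); sum pmf over tables with pmf ≤ p_obs
p-value (two-sided) = 0.66685
At α=0.01: p ≥ α → fail to reject H₀

reject H₀: no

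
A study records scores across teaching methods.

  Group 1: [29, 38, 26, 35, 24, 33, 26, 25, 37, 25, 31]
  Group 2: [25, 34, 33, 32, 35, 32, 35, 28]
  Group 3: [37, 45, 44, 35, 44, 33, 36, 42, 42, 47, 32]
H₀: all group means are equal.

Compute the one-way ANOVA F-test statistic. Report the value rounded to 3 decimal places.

Group means [29.91, 31.75, 39.73], grand mean 34.000
SSB = Σnᵢ(x̄ᵢ−x̄)² = 585.409; SSW = ΣΣ(x−x̄ᵢ)² = 630.591
MSB = 585.409/2 = 292.7045; MSW = 630.591/27 = 23.3552
F = MSB/MSW = 12.5327
df = (2, 27)

test statistic = 12.533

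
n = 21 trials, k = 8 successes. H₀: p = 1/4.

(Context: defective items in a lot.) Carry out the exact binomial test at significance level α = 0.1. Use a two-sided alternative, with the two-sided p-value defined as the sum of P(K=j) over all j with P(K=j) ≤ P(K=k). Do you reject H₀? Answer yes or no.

reject H₀: no

Exact binomial: n=21, k=8, p₀=1/4=0.2500
P(X=j) = C(n,j)·p₀^j·(1−p₀)^(n−j); p = Σ P(X=j) over j with P(X=j) ≤ P(X=8)
p-value (two-sided) = 0.20444
At α=0.1: p ≥ α → fail to reject H₀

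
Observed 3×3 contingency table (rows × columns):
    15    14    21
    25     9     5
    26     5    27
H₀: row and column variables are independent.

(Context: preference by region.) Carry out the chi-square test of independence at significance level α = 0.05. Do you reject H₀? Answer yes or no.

reject H₀: yes

Row totals [50, 39, 58], col totals [66, 28, 53], n=147
χ² = (15−22.45)²/22.45 + (14−9.52)²/9.52 + (21−18.03)²/18.03 + (25−17.51)²/17.51 + (9−7.43)²/7.43 + (5−14.06)²/14.06 + (26−26.04)²/26.04 + (5−11.05)²/11.05 + (27−20.91)²/20.91 = 19.5243
df = 4
p-value (upper-tail) = 0.00062
At α=0.05: p < α → reject H₀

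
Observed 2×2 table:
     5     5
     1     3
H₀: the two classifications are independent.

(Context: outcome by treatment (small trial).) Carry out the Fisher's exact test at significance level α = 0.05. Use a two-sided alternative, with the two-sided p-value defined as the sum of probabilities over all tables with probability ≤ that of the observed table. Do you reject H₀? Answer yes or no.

reject H₀: no

Margins: r₁=10, r₂=4, c₁=6, c₂=8, n=14
p_obs = C(10,5)·C(4,1)/C(14,6); sum pmf over tables with pmf ≤ p_obs
p-value (two-sided) = 0.58042
At α=0.05: p ≥ α → fail to reject H₀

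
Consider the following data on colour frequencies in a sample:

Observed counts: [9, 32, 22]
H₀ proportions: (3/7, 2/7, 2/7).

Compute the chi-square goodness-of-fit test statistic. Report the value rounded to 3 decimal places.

n = 63; E_i = n·p_i = [27.00, 18.00, 18.00]
χ² = (9−27.00)²/27.00 + (32−18.00)²/18.00 + (22−18.00)²/18.00 = 23.7778
df = 2

test statistic = 23.778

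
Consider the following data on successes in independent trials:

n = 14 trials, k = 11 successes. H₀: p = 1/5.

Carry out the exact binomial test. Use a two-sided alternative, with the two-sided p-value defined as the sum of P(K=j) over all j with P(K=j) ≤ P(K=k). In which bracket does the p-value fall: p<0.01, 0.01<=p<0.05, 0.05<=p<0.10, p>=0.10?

Exact binomial: n=14, k=11, p₀=1/5=0.2000
P(X=j) = C(n,j)·p₀^j·(1−p₀)^(n−j); p = Σ P(X=j) over j with P(X=j) ≤ P(X=11)
p-value (two-sided) = 0.00000
→ bracket: p<0.01

p-value bracket: p<0.01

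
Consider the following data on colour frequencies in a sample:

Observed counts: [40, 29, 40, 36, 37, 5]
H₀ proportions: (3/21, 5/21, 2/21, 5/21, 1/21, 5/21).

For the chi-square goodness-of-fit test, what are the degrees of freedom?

df = k − 1 = 6 − 1 = 5

degrees of freedom = 5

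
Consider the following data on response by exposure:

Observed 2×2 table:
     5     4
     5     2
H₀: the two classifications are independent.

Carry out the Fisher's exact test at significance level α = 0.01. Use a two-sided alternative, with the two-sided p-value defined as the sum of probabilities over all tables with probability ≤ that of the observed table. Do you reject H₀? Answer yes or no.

reject H₀: no

Margins: r₁=9, r₂=7, c₁=10, c₂=6, n=16
p_obs = C(9,5)·C(7,5)/C(16,10); sum pmf over tables with pmf ≤ p_obs
p-value (two-sided) = 0.63287
At α=0.01: p ≥ α → fail to reject H₀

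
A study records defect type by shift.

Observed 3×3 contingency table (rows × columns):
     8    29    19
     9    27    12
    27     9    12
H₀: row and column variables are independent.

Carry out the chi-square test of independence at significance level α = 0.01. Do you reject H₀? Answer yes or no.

reject H₀: yes

Row totals [56, 48, 48], col totals [44, 65, 43], n=152
χ² = (8−16.21)²/16.21 + (29−23.95)²/23.95 + (19−15.84)²/15.84 + (9−13.89)²/13.89 + (27−20.53)²/20.53 + (12−13.58)²/13.58 + (27−13.89)²/13.89 + (9−20.53)²/20.53 + (12−13.58)²/13.58 = 28.8204
df = 4
p-value (upper-tail) = 0.00001
At α=0.01: p < α → reject H₀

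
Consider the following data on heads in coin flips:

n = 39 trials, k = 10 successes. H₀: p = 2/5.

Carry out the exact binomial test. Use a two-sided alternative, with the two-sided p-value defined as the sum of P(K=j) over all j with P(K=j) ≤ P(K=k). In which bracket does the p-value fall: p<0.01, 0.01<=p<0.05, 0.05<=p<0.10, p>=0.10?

Exact binomial: n=39, k=10, p₀=2/5=0.4000
P(X=j) = C(n,j)·p₀^j·(1−p₀)^(n−j); p = Σ P(X=j) over j with P(X=j) ≤ P(X=10)
p-value (two-sided) = 0.07307
→ bracket: 0.05<=p<0.10

p-value bracket: 0.05<=p<0.10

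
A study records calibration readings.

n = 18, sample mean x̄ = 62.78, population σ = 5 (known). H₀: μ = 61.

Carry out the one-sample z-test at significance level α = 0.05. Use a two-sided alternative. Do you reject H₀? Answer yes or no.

reject H₀: no

SE = σ/√n = 5/√18 = 1.1785
z = (x̄−μ₀)/SE = (62.78−61)/1.1785 = 1.5104
p-value (two-sided) = 0.13095
At α=0.05: p ≥ α → fail to reject H₀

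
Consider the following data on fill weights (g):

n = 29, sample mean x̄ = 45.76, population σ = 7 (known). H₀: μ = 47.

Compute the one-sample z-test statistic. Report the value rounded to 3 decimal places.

test statistic = -0.954

SE = σ/√n = 7/√29 = 1.2999
z = (x̄−μ₀)/SE = (45.76−47)/1.2999 = -0.9539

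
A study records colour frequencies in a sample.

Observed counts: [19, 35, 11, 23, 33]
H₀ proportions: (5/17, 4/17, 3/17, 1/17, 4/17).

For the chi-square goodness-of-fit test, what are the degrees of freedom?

degrees of freedom = 4

df = k − 1 = 5 − 1 = 4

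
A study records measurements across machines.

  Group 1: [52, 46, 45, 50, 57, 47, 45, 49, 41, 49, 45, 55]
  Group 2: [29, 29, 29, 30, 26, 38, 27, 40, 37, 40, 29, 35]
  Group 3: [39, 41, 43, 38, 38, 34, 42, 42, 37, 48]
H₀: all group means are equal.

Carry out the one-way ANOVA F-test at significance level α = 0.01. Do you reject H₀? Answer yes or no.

Group means [48.42, 32.42, 40.20], grand mean 40.353
SSB = Σnᵢ(x̄ᵢ−x̄)² = 1536.331; SSW = ΣΣ(x−x̄ᵢ)² = 663.433
MSB = 1536.331/2 = 768.1657; MSW = 663.433/31 = 21.4011
F = MSB/MSW = 35.8938
df = (2, 31)
p-value (upper-tail) = 0.00000
At α=0.01: p < α → reject H₀

reject H₀: yes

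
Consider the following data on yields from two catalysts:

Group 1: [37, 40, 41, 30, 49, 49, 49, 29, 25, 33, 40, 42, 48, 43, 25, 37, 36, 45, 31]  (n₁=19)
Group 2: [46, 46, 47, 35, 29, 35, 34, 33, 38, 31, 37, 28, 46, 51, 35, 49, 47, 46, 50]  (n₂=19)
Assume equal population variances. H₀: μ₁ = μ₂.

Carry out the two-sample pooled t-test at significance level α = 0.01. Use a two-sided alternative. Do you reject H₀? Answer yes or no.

reject H₀: no

x̄₁=38.368, s₁=7.925, n₁=19
x̄₂=40.158, s₂=7.683, n₂=19
s_p² = [18·7.925² + 18·7.683²]/36 = 60.9152
SE = √(s_p²·(1/19+1/19)) = 2.5322
t = (38.368−40.158)/2.5322 = -0.7067
df = 36
p-value (two-sided) = 0.48431
At α=0.01: p ≥ α → fail to reject H₀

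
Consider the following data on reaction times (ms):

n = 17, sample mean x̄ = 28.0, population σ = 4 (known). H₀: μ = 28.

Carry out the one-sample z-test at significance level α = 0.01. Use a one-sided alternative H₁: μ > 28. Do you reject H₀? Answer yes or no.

reject H₀: no

SE = σ/√n = 4/√17 = 0.9701
z = (x̄−μ₀)/SE = (28.0−28)/0.9701 = 0.0000
p-value (one-sided, H₁ greater) = 0.50000
At α=0.01: p ≥ α → fail to reject H₀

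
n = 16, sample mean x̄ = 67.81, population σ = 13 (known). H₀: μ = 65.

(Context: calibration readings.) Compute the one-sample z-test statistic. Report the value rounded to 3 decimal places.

test statistic = 0.865

SE = σ/√n = 13/√16 = 3.2500
z = (x̄−μ₀)/SE = (67.81−65)/3.2500 = 0.8646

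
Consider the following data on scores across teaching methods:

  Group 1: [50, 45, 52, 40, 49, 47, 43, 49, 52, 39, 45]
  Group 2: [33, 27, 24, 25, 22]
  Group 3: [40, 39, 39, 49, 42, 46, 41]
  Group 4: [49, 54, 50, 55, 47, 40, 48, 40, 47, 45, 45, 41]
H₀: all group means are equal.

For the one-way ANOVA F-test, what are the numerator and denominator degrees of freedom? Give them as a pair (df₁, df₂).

k = 4 groups, N = 35 total
df = (k−1, N−k) = (4−1, 35−4) = (3, 31)

degrees of freedom = [3, 31]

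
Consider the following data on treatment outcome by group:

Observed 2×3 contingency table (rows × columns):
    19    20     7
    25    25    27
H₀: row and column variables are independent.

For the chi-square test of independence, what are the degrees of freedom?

df = (r−1)(c−1) = (2−1)·(3−1) = 2

degrees of freedom = 2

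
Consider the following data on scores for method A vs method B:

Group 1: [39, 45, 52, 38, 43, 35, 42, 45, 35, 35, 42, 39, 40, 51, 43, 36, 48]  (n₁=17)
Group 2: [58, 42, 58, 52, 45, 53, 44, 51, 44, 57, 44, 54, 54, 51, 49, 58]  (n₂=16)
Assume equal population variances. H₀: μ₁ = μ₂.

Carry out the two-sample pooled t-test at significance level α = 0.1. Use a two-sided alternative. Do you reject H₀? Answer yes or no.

reject H₀: yes

x̄₁=41.647, s₁=5.338, n₁=17
x̄₂=50.875, s₂=5.620, n₂=16
s_p² = [16·5.338² + 15·5.620²]/31 = 29.9881
SE = √(s_p²·(1/17+1/16)) = 1.9074
t = (41.647−50.875)/1.9074 = -4.8379
df = 31
p-value (two-sided) = 0.00003
At α=0.1: p < α → reject H₀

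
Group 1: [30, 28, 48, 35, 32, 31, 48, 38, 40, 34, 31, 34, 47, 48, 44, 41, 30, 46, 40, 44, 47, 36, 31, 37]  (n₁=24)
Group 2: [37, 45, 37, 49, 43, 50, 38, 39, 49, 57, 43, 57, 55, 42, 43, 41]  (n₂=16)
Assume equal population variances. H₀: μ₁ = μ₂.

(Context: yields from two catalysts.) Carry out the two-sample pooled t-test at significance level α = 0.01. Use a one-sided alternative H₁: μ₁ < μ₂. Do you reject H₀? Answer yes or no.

x̄₁=38.333, s₁=6.819, n₁=24
x̄₂=45.312, s₂=6.799, n₂=16
s_p² = [23·6.819² + 15·6.799²]/38 = 46.3887
SE = √(s_p²·(1/24+1/16)) = 2.1982
t = (38.333−45.312)/2.1982 = -3.1749
df = 38
p-value (one-sided, H₁ less) = 0.00148
At α=0.01: p < α → reject H₀

reject H₀: yes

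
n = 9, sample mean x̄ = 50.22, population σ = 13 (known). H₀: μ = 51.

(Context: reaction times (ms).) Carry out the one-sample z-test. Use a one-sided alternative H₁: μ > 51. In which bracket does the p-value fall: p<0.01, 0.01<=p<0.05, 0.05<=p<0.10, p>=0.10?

p-value bracket: p>=0.10

SE = σ/√n = 13/√9 = 4.3333
z = (x̄−μ₀)/SE = (50.22−51)/4.3333 = -0.1800
p-value (one-sided, H₁ greater) = 0.57142
→ bracket: p>=0.10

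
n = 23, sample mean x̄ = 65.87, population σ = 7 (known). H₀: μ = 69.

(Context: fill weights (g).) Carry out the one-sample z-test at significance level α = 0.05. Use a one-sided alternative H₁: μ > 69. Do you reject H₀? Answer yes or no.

SE = σ/√n = 7/√23 = 1.4596
z = (x̄−μ₀)/SE = (65.87−69)/1.4596 = -2.1444
p-value (one-sided, H₁ greater) = 0.98400
At α=0.05: p ≥ α → fail to reject H₀

reject H₀: no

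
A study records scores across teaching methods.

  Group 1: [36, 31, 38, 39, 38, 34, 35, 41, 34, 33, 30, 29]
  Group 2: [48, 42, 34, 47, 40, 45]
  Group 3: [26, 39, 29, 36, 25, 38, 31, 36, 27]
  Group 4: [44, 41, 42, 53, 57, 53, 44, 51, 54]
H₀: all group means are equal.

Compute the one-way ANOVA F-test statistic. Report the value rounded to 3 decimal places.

Group means [34.83, 42.67, 31.89, 48.78], grand mean 38.889
SSB = Σnᵢ(x̄ᵢ−x̄)² = 1604.111; SSW = ΣΣ(x−x̄ᵢ)² = 813.444
MSB = 1604.111/3 = 534.7037; MSW = 813.444/32 = 25.4201
F = MSB/MSW = 21.0346
df = (3, 32)

test statistic = 21.035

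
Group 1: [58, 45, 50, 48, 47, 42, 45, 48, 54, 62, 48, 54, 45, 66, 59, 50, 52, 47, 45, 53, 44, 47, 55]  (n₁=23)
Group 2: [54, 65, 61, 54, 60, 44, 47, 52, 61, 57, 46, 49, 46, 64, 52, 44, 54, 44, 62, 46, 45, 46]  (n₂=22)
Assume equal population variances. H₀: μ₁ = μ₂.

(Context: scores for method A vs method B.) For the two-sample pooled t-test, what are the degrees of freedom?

degrees of freedom = 43

df = n₁ + n₂ − 2 = 23 + 22 − 2 = 43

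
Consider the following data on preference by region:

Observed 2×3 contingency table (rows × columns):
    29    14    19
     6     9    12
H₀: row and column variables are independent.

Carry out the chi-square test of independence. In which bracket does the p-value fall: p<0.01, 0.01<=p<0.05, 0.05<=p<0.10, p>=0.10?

p-value bracket: 0.05<=p<0.10

Row totals [62, 27], col totals [35, 23, 31], n=89
χ² = (29−24.38)²/24.38 + (14−16.02)²/16.02 + (19−21.60)²/21.60 + (6−10.62)²/10.62 + (9−6.98)²/6.98 + (12−9.40)²/9.40 = 4.7529
df = 2
p-value (upper-tail) = 0.09288
→ bracket: 0.05<=p<0.10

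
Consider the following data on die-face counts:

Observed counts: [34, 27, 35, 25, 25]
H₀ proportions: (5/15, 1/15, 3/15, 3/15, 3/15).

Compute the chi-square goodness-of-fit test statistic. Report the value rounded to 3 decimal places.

test statistic = 37.411

n = 146; E_i = n·p_i = [48.67, 9.73, 29.20, 29.20, 29.20]
χ² = (34−48.67)²/48.67 + (27−9.73)²/9.73 + (35−29.20)²/29.20 + (25−29.20)²/29.20 + (25−29.20)²/29.20 = 37.4110
df = 4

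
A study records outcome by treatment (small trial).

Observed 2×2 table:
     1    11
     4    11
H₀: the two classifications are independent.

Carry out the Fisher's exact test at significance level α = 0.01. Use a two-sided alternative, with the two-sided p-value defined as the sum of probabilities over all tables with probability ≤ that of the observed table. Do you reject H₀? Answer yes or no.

Margins: r₁=12, r₂=15, c₁=5, c₂=22, n=27
p_obs = C(12,1)·C(15,4)/C(27,5); sum pmf over tables with pmf ≤ p_obs
p-value (two-sided) = 0.34188
At α=0.01: p ≥ α → fail to reject H₀

reject H₀: no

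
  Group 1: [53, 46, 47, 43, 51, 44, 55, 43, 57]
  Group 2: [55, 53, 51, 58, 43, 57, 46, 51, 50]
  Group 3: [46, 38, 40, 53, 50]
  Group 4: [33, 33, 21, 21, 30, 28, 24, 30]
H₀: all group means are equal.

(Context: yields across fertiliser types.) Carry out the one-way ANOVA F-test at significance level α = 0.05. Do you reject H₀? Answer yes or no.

reject H₀: yes

Group means [48.78, 51.56, 45.40, 27.50], grand mean 43.548
SSB = Σnᵢ(x̄ᵢ−x̄)² = 2900.700; SSW = ΣΣ(x−x̄ᵢ)² = 754.978
MSB = 2900.700/3 = 966.8999; MSW = 754.978/27 = 27.9621
F = MSB/MSW = 34.5789
df = (3, 27)
p-value (upper-tail) = 0.00000
At α=0.05: p < α → reject H₀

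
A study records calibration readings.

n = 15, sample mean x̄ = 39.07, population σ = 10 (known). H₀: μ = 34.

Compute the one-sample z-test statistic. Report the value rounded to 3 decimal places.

SE = σ/√n = 10/√15 = 2.5820
z = (x̄−μ₀)/SE = (39.07−34)/2.5820 = 1.9636

test statistic = 1.964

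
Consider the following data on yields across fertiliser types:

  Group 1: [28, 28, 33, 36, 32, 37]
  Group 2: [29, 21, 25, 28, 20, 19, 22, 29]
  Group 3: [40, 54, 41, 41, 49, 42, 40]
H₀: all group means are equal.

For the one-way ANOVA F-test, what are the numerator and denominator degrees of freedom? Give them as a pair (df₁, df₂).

k = 3 groups, N = 21 total
df = (k−1, N−k) = (3−1, 21−3) = (2, 18)

degrees of freedom = [2, 18]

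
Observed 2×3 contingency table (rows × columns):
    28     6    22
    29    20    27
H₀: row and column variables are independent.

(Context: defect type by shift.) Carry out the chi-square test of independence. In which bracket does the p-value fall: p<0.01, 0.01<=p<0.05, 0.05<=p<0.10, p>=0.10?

p-value bracket: 0.05<=p<0.10

Row totals [56, 76], col totals [57, 26, 49], n=132
χ² = (28−24.18)²/24.18 + (6−11.03)²/11.03 + (22−20.79)²/20.79 + (29−32.82)²/32.82 + (20−14.97)²/14.97 + (27−28.21)²/28.21 = 5.1542
df = 2
p-value (upper-tail) = 0.07599
→ bracket: 0.05<=p<0.10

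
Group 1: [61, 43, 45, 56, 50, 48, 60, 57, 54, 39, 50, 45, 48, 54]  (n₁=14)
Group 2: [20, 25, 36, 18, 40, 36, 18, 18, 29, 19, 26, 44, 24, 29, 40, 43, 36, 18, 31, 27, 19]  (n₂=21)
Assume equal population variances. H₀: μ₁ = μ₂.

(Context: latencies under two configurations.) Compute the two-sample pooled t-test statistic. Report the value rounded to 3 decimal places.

x̄₁=50.714, s₁=6.557, n₁=14
x̄₂=28.381, s₂=9.014, n₂=21
s_p² = [13·6.557² + 20·9.014²]/33 = 66.1760
SE = √(s_p²·(1/14+1/21)) = 2.8068
t = (50.714−28.381)/2.8068 = 7.9569
df = 33

test statistic = 7.957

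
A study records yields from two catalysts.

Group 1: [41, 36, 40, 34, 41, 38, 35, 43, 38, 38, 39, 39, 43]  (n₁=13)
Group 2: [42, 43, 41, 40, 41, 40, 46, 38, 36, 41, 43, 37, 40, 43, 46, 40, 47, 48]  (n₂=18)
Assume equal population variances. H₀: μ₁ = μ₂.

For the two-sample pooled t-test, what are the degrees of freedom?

df = n₁ + n₂ − 2 = 13 + 18 − 2 = 29

degrees of freedom = 29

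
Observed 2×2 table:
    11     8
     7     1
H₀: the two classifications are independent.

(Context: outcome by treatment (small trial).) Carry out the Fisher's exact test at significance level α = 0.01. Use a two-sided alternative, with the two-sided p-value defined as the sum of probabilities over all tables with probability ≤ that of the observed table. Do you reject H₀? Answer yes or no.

Margins: r₁=19, r₂=8, c₁=18, c₂=9, n=27
p_obs = C(19,11)·C(8,7)/C(27,18); sum pmf over tables with pmf ≤ p_obs
p-value (two-sided) = 0.20112
At α=0.01: p ≥ α → fail to reject H₀

reject H₀: no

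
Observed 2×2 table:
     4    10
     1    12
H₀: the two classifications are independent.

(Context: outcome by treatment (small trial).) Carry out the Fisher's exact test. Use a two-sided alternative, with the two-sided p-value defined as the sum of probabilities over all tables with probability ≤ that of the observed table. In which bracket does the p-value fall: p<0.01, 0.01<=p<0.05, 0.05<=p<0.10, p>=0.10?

Margins: r₁=14, r₂=13, c₁=5, c₂=22, n=27
p_obs = C(14,4)·C(13,1)/C(27,5); sum pmf over tables with pmf ≤ p_obs
p-value (two-sided) = 0.32593
→ bracket: p>=0.10

p-value bracket: p>=0.10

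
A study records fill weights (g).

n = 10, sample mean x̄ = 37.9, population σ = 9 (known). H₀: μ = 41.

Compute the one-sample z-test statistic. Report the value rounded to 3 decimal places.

test statistic = -1.089

SE = σ/√n = 9/√10 = 2.8460
z = (x̄−μ₀)/SE = (37.9−41)/2.8460 = -1.0892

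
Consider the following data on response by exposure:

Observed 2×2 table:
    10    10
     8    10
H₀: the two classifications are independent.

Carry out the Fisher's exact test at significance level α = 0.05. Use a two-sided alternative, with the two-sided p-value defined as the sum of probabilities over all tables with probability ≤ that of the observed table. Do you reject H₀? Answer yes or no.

reject H₀: no

Margins: r₁=20, r₂=18, c₁=18, c₂=20, n=38
p_obs = C(20,10)·C(18,8)/C(38,18); sum pmf over tables with pmf ≤ p_obs
p-value (two-sided) = 0.75680
At α=0.05: p ≥ α → fail to reject H₀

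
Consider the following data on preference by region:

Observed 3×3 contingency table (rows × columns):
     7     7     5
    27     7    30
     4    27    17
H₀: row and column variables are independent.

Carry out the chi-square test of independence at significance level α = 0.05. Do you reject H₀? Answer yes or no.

Row totals [19, 64, 48], col totals [38, 41, 52], n=131
χ² = (7−5.51)²/5.51 + (7−5.95)²/5.95 + (5−7.54)²/7.54 + (27−18.56)²/18.56 + (7−20.03)²/20.03 + (30−25.40)²/25.40 + (4−13.92)²/13.92 + (27−15.02)²/15.02 + (17−19.05)²/19.05 = 31.4289
df = 4
p-value (upper-tail) = 0.00000
At α=0.05: p < α → reject H₀

reject H₀: yes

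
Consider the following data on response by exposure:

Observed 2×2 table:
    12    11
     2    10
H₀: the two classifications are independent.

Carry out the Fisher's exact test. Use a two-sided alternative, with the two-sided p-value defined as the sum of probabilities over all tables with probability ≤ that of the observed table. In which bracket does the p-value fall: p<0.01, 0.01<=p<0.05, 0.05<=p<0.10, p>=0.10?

p-value bracket: 0.05<=p<0.10

Margins: r₁=23, r₂=12, c₁=14, c₂=21, n=35
p_obs = C(23,12)·C(12,2)/C(35,14); sum pmf over tables with pmf ≤ p_obs
p-value (two-sided) = 0.06973
→ bracket: 0.05<=p<0.10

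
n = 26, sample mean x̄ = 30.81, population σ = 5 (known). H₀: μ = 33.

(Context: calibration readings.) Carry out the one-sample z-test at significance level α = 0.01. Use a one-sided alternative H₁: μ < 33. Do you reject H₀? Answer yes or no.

reject H₀: no

SE = σ/√n = 5/√26 = 0.9806
z = (x̄−μ₀)/SE = (30.81−33)/0.9806 = -2.2334
p-value (one-sided, H₁ less) = 0.01276
At α=0.01: p ≥ α → fail to reject H₀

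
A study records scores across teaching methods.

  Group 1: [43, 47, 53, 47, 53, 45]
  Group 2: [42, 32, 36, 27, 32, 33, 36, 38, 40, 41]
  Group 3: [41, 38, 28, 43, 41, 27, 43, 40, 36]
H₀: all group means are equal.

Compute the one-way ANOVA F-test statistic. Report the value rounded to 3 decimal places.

Group means [48.00, 35.70, 37.44], grand mean 39.280
SSB = Σnᵢ(x̄ᵢ−x̄)² = 614.718; SSW = ΣΣ(x−x̄ᵢ)² = 582.322
MSB = 614.718/2 = 307.3589; MSW = 582.322/22 = 26.4692
F = MSB/MSW = 11.6119
df = (2, 22)

test statistic = 11.612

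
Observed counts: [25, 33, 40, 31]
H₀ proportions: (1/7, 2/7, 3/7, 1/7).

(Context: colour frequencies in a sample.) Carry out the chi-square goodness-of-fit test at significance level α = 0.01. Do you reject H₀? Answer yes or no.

reject H₀: yes

n = 129; E_i = n·p_i = [18.43, 36.86, 55.29, 18.43]
χ² = (25−18.43)²/18.43 + (33−36.86)²/36.86 + (40−55.29)²/55.29 + (31−18.43)²/18.43 = 15.5491
df = 3
p-value (upper-tail) = 0.00140
At α=0.01: p < α → reject H₀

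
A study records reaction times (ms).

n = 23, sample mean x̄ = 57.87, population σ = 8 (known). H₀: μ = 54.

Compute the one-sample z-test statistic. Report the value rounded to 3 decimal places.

SE = σ/√n = 8/√23 = 1.6681
z = (x̄−μ₀)/SE = (57.87−54)/1.6681 = 2.3200

test statistic = 2.320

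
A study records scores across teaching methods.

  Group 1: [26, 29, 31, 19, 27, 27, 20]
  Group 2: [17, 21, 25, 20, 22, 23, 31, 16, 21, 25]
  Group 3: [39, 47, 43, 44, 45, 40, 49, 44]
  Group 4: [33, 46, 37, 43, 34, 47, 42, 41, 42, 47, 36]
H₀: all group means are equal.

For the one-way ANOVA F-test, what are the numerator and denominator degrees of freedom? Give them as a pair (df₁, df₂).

k = 4 groups, N = 36 total
df = (k−1, N−k) = (4−1, 36−4) = (3, 32)

degrees of freedom = [3, 32]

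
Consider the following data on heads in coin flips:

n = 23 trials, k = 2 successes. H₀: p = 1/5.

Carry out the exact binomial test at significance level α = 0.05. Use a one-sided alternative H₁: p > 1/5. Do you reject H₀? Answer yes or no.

reject H₀: no

Exact binomial: n=23, k=2, p₀=1/5=0.2000
P(X≥2) from Σ C(n,i)·p₀^i·(1−p₀)^(n−i)
p-value (one-sided, H₁ greater) = 0.96016
At α=0.05: p ≥ α → fail to reject H₀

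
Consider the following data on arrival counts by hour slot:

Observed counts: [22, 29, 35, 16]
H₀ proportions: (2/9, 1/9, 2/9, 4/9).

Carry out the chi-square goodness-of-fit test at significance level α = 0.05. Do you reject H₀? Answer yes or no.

reject H₀: yes

n = 102; E_i = n·p_i = [22.67, 11.33, 22.67, 45.33]
χ² = (22−22.67)²/22.67 + (29−11.33)²/11.33 + (35−22.67)²/22.67 + (16−45.33)²/45.33 = 53.2500
df = 3
p-value (upper-tail) = 0.00000
At α=0.05: p < α → reject H₀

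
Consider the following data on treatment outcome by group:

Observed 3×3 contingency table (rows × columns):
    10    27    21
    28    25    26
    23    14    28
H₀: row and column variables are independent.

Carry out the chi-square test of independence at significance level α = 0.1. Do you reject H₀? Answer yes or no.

Row totals [58, 79, 65], col totals [61, 66, 75], n=202
χ² = (10−17.51)²/17.51 + (27−18.95)²/18.95 + (21−21.53)²/21.53 + (28−23.86)²/23.86 + (25−25.81)²/25.81 + (26−29.33)²/29.33 + (23−19.63)²/19.63 + (14−21.24)²/21.24 + (28−24.13)²/24.13 = 11.4453
df = 4
p-value (upper-tail) = 0.02199
At α=0.1: p < α → reject H₀

reject H₀: yes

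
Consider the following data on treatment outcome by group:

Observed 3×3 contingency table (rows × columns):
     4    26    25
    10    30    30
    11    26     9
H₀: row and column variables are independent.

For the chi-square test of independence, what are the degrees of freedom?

df = (r−1)(c−1) = (3−1)·(3−1) = 4

degrees of freedom = 4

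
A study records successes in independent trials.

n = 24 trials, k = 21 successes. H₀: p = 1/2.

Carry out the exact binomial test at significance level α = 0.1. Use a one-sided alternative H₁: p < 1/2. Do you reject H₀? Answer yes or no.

Exact binomial: n=24, k=21, p₀=1/2=0.5000
P(X≤21) from Σ C(n,i)·p₀^i·(1−p₀)^(n−i)
p-value (one-sided, H₁ less) = 0.99998
At α=0.1: p ≥ α → fail to reject H₀

reject H₀: no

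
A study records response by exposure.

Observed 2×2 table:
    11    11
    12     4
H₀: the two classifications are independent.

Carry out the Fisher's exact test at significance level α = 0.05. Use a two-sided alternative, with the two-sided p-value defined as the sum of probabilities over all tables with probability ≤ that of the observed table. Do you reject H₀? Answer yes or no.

Margins: r₁=22, r₂=16, c₁=23, c₂=15, n=38
p_obs = C(22,11)·C(16,12)/C(38,23); sum pmf over tables with pmf ≤ p_obs
p-value (two-sided) = 0.18165
At α=0.05: p ≥ α → fail to reject H₀

reject H₀: no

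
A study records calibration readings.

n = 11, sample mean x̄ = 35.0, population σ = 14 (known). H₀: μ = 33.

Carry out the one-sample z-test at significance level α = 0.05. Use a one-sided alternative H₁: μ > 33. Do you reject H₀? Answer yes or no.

reject H₀: no

SE = σ/√n = 14/√11 = 4.2212
z = (x̄−μ₀)/SE = (35.0−33)/4.2212 = 0.4738
p-value (one-sided, H₁ greater) = 0.31782
At α=0.05: p ≥ α → fail to reject H₀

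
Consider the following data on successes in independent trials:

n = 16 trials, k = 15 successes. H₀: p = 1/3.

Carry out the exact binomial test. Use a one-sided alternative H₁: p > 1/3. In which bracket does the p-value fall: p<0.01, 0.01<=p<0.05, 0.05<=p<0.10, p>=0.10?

Exact binomial: n=16, k=15, p₀=1/3=0.3333
P(X≥15) from Σ C(n,i)·p₀^i·(1−p₀)^(n−i)
p-value (one-sided, H₁ greater) = 0.00000
→ bracket: p<0.01

p-value bracket: p<0.01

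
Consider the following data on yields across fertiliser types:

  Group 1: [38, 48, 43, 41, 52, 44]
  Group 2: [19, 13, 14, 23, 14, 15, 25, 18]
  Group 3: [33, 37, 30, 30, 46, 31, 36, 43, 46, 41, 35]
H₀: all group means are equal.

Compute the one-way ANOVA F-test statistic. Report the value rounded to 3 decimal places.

Group means [44.33, 17.62, 37.09], grand mean 32.600
SSB = Σnᵢ(x̄ᵢ−x̄)² = 2841.883; SSW = ΣΣ(x−x̄ᵢ)² = 634.117
MSB = 2841.883/2 = 1420.9413; MSW = 634.117/22 = 28.8235
F = MSB/MSW = 49.2980
df = (2, 22)

test statistic = 49.298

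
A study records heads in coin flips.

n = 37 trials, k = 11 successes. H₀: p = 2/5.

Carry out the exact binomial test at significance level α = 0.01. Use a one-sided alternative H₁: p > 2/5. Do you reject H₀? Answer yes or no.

reject H₀: no

Exact binomial: n=37, k=11, p₀=2/5=0.4000
P(X≥11) from Σ C(n,i)·p₀^i·(1−p₀)^(n−i)
p-value (one-sided, H₁ greater) = 0.92782
At α=0.01: p ≥ α → fail to reject H₀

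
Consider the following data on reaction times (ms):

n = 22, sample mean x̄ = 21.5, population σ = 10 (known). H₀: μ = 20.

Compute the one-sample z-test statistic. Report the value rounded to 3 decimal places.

SE = σ/√n = 10/√22 = 2.1320
z = (x̄−μ₀)/SE = (21.5−20)/2.1320 = 0.7036

test statistic = 0.704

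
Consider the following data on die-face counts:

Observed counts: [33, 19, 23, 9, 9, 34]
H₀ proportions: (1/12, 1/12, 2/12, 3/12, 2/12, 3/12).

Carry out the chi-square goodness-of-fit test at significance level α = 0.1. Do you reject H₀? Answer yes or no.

reject H₀: yes

n = 127; E_i = n·p_i = [10.58, 10.58, 21.17, 31.75, 21.17, 31.75]
χ² = (33−10.58)²/10.58 + (19−10.58)²/10.58 + (23−21.17)²/21.17 + (9−31.75)²/31.75 + (9−21.17)²/21.17 + (34−31.75)²/31.75 = 77.7874
df = 5
p-value (upper-tail) = 0.00000
At α=0.1: p < α → reject H₀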